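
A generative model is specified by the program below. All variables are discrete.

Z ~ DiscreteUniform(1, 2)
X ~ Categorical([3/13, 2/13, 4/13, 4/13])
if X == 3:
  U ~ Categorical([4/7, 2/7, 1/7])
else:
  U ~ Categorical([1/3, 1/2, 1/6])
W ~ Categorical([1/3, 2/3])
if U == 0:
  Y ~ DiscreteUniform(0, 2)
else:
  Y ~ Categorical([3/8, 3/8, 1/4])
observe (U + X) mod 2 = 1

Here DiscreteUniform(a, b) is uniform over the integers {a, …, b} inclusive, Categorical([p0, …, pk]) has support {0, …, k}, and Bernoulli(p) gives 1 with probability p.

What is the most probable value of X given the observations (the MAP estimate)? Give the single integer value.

argmax_v P(X = v | obs) = 3

Enumerate traces; 72 have nonzero weight after conditioning:
  (Z=1, X=0, U=1, W=0, Y=0) weight 3/416
  (Z=1, X=0, U=1, W=0, Y=1) weight 3/416
  (Z=1, X=0, U=1, W=0, Y=2) weight 1/208
  (Z=1, X=0, U=1, W=1, Y=0) weight 3/208
  (Z=1, X=0, U=1, W=1, Y=1) weight 3/208
  (Z=1, X=0, U=1, W=1, Y=2) weight 1/104
  (Z=1, X=1, U=0, W=0, Y=0) weight 1/351
  (Z=1, X=1, U=0, W=0, Y=1) weight 1/351
  (Z=1, X=2, U=1, W=0, Y=0) weight 1/104
  (Z=1, X=3, U=0, W=0, Y=0) weight 8/819
  … 62 more
Group by X:
  weight(X=0) = 3/26
  weight(X=1) = 1/13
  weight(X=2) = 2/13
  weight(X=3) = 20/91
Total weight = 3/26 + 1/13 + 2/13 + 20/91 = 103/182
P(X=0 | obs) = 3/26 / 103/182 = 21/103
P(X=1 | obs) = 1/13 / 103/182 = 14/103
P(X=2 | obs) = 2/13 / 103/182 = 28/103
P(X=3 | obs) = 20/91 / 103/182 = 40/103
argmax = 3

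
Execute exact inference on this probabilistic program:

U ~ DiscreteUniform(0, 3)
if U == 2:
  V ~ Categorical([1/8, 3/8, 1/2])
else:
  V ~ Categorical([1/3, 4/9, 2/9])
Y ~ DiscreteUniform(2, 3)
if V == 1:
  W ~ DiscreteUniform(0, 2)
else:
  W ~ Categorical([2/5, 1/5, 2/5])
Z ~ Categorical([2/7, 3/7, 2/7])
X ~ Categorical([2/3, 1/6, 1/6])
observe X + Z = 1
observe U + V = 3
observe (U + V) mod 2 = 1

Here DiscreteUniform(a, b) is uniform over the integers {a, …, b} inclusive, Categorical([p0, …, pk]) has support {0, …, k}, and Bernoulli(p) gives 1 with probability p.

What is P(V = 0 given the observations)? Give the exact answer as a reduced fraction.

Enumerate traces; 36 have nonzero weight after conditioning:
  (U=1, V=2, Y=2, W=0, Z=0, X=1) weight 1/1890
  (U=1, V=2, Y=2, W=0, Z=1, X=0) weight 1/315
  (U=1, V=2, Y=2, W=1, Z=0, X=1) weight 1/3780
  (U=1, V=2, Y=2, W=1, Z=1, X=0) weight 1/630
  (U=1, V=2, Y=2, W=2, Z=0, X=1) weight 1/1890
  (U=1, V=2, Y=2, W=2, Z=1, X=0) weight 1/315
  (U=1, V=2, Y=3, W=0, Z=0, X=1) weight 1/1890
  (U=1, V=2, Y=3, W=0, Z=1, X=0) weight 1/315
  (U=2, V=1, Y=2, W=0, Z=0, X=1) weight 1/1344
  (U=3, V=0, Y=2, W=0, Z=0, X=1) weight 1/1260
  … 26 more
Group by V:
  weight(V=0) = 1/36
  weight(V=1) = 1/32
  weight(V=2) = 1/54
Total weight = 1/36 + 1/32 + 1/54 = 67/864
P(V=0 | obs) = 1/36 / 67/864 = 24/67
P(V=1 | obs) = 1/32 / 67/864 = 27/67
P(V=2 | obs) = 1/54 / 67/864 = 16/67

P(V = 0 | obs) = 24/67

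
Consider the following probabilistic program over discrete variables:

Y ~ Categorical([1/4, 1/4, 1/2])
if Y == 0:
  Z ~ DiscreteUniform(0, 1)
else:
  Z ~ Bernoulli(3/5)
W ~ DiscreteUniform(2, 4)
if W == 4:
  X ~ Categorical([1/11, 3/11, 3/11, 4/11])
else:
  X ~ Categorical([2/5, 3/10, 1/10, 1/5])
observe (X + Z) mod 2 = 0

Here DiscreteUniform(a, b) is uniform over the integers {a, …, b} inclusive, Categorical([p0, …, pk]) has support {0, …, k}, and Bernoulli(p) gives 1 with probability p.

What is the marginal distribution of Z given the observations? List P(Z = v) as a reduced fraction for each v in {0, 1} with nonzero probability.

Enumerate traces; 36 have nonzero weight after conditioning:
  (Y=0, Z=0, W=2, X=0) weight 1/60
  (Y=0, Z=0, W=2, X=2) weight 1/240
  (Y=0, Z=0, W=3, X=0) weight 1/60
  (Y=0, Z=0, W=3, X=2) weight 1/240
  (Y=0, Z=0, W=4, X=0) weight 1/264
  (Y=0, Z=0, W=4, X=2) weight 1/88
  (Y=0, Z=1, W=2, X=1) weight 1/80
  (Y=0, Z=1, W=2, X=3) weight 1/120
  … 28 more
Group by Z:
  weight(Z=0) = 17/88
  weight(Z=1) = 69/220
Total weight = 17/88 + 69/220 = 223/440
P(Z=0 | obs) = 17/88 / 223/440 = 85/223
P(Z=1 | obs) = 69/220 / 223/440 = 138/223

P(Z=0) = 85/223, P(Z=1) = 138/223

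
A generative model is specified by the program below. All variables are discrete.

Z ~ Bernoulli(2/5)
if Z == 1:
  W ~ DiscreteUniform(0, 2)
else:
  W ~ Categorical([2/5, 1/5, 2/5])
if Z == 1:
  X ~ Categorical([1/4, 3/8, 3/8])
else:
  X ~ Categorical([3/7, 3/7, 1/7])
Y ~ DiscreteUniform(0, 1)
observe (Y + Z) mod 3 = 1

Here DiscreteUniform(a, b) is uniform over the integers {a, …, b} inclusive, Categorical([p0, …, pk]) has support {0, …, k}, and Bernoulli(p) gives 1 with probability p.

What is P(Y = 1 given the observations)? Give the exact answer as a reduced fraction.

Enumerate traces; 18 have nonzero weight after conditioning:
  (Z=0, W=0, X=0, Y=1) weight 9/175
  (Z=0, W=0, X=1, Y=1) weight 9/175
  (Z=0, W=0, X=2, Y=1) weight 3/175
  (Z=0, W=1, X=0, Y=1) weight 9/350
  (Z=0, W=1, X=1, Y=1) weight 9/350
  (Z=0, W=1, X=2, Y=1) weight 3/350
  (Z=0, W=2, X=0, Y=1) weight 9/175
  (Z=0, W=2, X=1, Y=1) weight 9/175
  (Z=1, W=0, X=0, Y=0) weight 1/60
  … 9 more
Group by Y:
  weight(Y=0) = 1/5
  weight(Y=1) = 3/10
Total weight = 1/5 + 3/10 = 1/2
P(Y=0 | obs) = 1/5 / 1/2 = 2/5
P(Y=1 | obs) = 3/10 / 1/2 = 3/5

P(Y = 1 | obs) = 3/5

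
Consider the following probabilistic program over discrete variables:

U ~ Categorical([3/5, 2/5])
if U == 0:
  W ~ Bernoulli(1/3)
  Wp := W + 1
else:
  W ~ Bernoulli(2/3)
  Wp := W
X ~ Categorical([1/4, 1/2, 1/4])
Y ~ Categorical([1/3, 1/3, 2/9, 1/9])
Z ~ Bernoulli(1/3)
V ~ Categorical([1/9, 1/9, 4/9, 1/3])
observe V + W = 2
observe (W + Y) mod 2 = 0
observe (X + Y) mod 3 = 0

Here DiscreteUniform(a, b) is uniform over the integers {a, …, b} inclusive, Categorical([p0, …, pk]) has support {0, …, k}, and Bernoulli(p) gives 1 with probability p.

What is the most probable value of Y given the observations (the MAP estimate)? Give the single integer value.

argmax_v P(Y = v | obs) = 2

Enumerate traces; 16 have nonzero weight after conditioning:
  (U=0, W=0, X=0, Y=0, Z=0, V=2) weight 4/405
  (U=0, W=0, X=0, Y=0, Z=1, V=2) weight 2/405
  (U=0, W=0, X=1, Y=2, Z=0, V=2) weight 16/1215
  (U=0, W=0, X=1, Y=2, Z=1, V=2) weight 8/1215
  (U=0, W=1, X=0, Y=3, Z=0, V=1) weight 1/2430
  (U=0, W=1, X=0, Y=3, Z=1, V=1) weight 1/4860
  (U=0, W=1, X=2, Y=1, Z=0, V=1) weight 1/810
  (U=0, W=1, X=2, Y=1, Z=1, V=1) weight 1/1620
  … 8 more
Group by Y:
  weight(Y=0) = 8/405
  weight(Y=1) = 7/1620
  weight(Y=2) = 32/1215
  weight(Y=3) = 7/4860
Total weight = 8/405 + 7/1620 + 32/1215 + 7/4860 = 7/135
P(Y=0 | obs) = 8/405 / 7/135 = 8/21
P(Y=1 | obs) = 7/1620 / 7/135 = 1/12
P(Y=2 | obs) = 32/1215 / 7/135 = 32/63
P(Y=3 | obs) = 7/4860 / 7/135 = 1/36
argmax = 2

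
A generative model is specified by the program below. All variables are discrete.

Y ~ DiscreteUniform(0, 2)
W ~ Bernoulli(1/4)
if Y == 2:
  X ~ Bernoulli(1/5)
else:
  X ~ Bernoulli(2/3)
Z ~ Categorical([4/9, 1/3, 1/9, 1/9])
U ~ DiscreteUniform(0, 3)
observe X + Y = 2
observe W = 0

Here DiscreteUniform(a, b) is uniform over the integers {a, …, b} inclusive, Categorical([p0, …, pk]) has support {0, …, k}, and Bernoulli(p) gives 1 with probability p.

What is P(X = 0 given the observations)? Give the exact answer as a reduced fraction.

Enumerate traces; 32 have nonzero weight after conditioning:
  (Y=1, W=0, X=1, Z=0, U=0) weight 1/54
  (Y=1, W=0, X=1, Z=0, U=1) weight 1/54
  (Y=1, W=0, X=1, Z=0, U=2) weight 1/54
  (Y=1, W=0, X=1, Z=0, U=3) weight 1/54
  (Y=1, W=0, X=1, Z=1, U=0) weight 1/72
  (Y=1, W=0, X=1, Z=1, U=1) weight 1/72
  (Y=1, W=0, X=1, Z=1, U=2) weight 1/72
  (Y=1, W=0, X=1, Z=1, U=3) weight 1/72
  (Y=2, W=0, X=0, Z=0, U=0) weight 1/45
  … 23 more
Group by X:
  weight(X=0) = 1/5
  weight(X=1) = 1/6
Total weight = 1/5 + 1/6 = 11/30
P(X=0 | obs) = 1/5 / 11/30 = 6/11
P(X=1 | obs) = 1/6 / 11/30 = 5/11

P(X = 0 | obs) = 6/11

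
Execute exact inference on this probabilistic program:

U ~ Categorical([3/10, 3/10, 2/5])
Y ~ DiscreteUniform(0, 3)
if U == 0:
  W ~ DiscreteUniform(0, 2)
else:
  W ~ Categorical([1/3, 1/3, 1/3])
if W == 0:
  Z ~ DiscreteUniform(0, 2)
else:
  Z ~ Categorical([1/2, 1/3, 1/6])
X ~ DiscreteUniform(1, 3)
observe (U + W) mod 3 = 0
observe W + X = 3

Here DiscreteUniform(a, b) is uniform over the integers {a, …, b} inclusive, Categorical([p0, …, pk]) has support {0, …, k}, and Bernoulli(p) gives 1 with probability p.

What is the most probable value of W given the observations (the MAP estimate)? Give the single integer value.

argmax_v P(W = v | obs) = 1

Enumerate traces; 36 have nonzero weight after conditioning:
  (U=0, Y=0, W=0, Z=0, X=3) weight 1/360
  (U=0, Y=0, W=0, Z=1, X=3) weight 1/360
  (U=0, Y=0, W=0, Z=2, X=3) weight 1/360
  (U=0, Y=1, W=0, Z=0, X=3) weight 1/360
  (U=0, Y=1, W=0, Z=1, X=3) weight 1/360
  (U=0, Y=1, W=0, Z=2, X=3) weight 1/360
  (U=0, Y=2, W=0, Z=0, X=3) weight 1/360
  (U=0, Y=2, W=0, Z=1, X=3) weight 1/360
  (U=1, Y=0, W=2, Z=0, X=1) weight 1/240
  (U=2, Y=0, W=1, Z=0, X=2) weight 1/180
  … 26 more
Group by W:
  weight(W=0) = 1/30
  weight(W=1) = 2/45
  weight(W=2) = 1/30
Total weight = 1/30 + 2/45 + 1/30 = 1/9
P(W=0 | obs) = 1/30 / 1/9 = 3/10
P(W=1 | obs) = 2/45 / 1/9 = 2/5
P(W=2 | obs) = 1/30 / 1/9 = 3/10
argmax = 1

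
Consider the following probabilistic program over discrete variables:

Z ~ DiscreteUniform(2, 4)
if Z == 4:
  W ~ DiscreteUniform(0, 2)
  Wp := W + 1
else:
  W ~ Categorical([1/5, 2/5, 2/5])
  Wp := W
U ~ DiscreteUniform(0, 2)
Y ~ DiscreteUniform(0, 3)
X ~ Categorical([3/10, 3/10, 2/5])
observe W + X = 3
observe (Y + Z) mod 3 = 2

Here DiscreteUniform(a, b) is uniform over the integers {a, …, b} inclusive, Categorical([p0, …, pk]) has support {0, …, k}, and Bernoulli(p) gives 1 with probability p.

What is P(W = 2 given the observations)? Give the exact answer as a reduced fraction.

P(W = 2 | obs) = 3/7

Enumerate traces; 24 have nonzero weight after conditioning:
  (Z=2, W=1, U=0, Y=0, X=2) weight 1/225
  (Z=2, W=1, U=0, Y=3, X=2) weight 1/225
  (Z=2, W=1, U=1, Y=0, X=2) weight 1/225
  (Z=2, W=1, U=1, Y=3, X=2) weight 1/225
  (Z=2, W=1, U=2, Y=0, X=2) weight 1/225
  (Z=2, W=1, U=2, Y=3, X=2) weight 1/225
  (Z=2, W=2, U=0, Y=0, X=1) weight 1/300
  (Z=2, W=2, U=0, Y=3, X=1) weight 1/300
  … 16 more
Group by W:
  weight(W=1) = 23/450
  weight(W=2) = 23/600
Total weight = 23/450 + 23/600 = 161/1800
P(W=1 | obs) = 23/450 / 161/1800 = 4/7
P(W=2 | obs) = 23/600 / 161/1800 = 3/7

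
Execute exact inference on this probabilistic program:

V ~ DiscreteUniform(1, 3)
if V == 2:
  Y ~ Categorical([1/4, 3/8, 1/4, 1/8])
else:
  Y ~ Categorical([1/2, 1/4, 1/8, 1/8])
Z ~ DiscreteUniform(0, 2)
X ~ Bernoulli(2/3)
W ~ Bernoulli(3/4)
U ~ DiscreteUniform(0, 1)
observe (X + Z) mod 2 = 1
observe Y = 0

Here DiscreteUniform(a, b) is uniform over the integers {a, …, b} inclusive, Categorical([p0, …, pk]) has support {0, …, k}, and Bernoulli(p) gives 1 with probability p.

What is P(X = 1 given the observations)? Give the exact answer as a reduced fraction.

Enumerate traces; 36 have nonzero weight after conditioning:
  (V=1, Y=0, Z=0, X=1, W=0, U=0) weight 1/216
  (V=1, Y=0, Z=0, X=1, W=0, U=1) weight 1/216
  (V=1, Y=0, Z=0, X=1, W=1, U=0) weight 1/72
  (V=1, Y=0, Z=0, X=1, W=1, U=1) weight 1/72
  (V=1, Y=0, Z=1, X=0, W=0, U=0) weight 1/432
  (V=1, Y=0, Z=1, X=0, W=0, U=1) weight 1/432
  (V=1, Y=0, Z=1, X=0, W=1, U=0) weight 1/144
  (V=1, Y=0, Z=1, X=0, W=1, U=1) weight 1/144
  … 28 more
Group by X:
  weight(X=0) = 5/108
  weight(X=1) = 5/27
Total weight = 5/108 + 5/27 = 25/108
P(X=0 | obs) = 5/108 / 25/108 = 1/5
P(X=1 | obs) = 5/27 / 25/108 = 4/5

P(X = 1 | obs) = 4/5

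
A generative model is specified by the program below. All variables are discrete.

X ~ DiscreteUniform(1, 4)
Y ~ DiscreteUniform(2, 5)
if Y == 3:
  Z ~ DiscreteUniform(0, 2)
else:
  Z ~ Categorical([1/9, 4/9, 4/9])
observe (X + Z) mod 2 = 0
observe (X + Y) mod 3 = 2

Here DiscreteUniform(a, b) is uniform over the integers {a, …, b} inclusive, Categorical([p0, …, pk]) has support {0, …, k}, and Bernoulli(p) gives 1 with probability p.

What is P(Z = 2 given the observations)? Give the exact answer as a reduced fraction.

P(Z = 2 | obs) = 7/23

Enumerate traces; 7 have nonzero weight after conditioning:
  (X=1, Y=4, Z=1) weight 1/36
  (X=2, Y=3, Z=0) weight 1/48
  (X=2, Y=3, Z=2) weight 1/48
  (X=3, Y=2, Z=1) weight 1/36
  (X=3, Y=5, Z=1) weight 1/36
  (X=4, Y=4, Z=0) weight 1/144
  (X=4, Y=4, Z=2) weight 1/36
Group by Z:
  weight(Z=0) = 1/36
  weight(Z=1) = 1/12
  weight(Z=2) = 7/144
Total weight = 1/36 + 1/12 + 7/144 = 23/144
P(Z=0 | obs) = 1/36 / 23/144 = 4/23
P(Z=1 | obs) = 1/12 / 23/144 = 12/23
P(Z=2 | obs) = 7/144 / 23/144 = 7/23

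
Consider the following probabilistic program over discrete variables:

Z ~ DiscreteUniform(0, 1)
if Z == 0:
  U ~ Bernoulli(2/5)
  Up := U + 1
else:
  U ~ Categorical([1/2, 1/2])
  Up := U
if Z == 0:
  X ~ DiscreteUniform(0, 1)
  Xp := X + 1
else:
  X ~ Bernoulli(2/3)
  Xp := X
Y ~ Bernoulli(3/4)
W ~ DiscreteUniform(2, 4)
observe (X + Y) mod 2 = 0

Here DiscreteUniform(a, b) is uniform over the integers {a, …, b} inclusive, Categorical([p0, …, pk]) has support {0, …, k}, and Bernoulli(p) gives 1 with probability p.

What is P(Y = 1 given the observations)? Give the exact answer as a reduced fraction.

P(Y = 1 | obs) = 21/26

Enumerate traces; 24 have nonzero weight after conditioning:
  (Z=0, U=0, X=0, Y=0, W=2) weight 1/80
  (Z=0, U=0, X=0, Y=0, W=3) weight 1/80
  (Z=0, U=0, X=0, Y=0, W=4) weight 1/80
  (Z=0, U=0, X=1, Y=1, W=2) weight 3/80
  (Z=0, U=0, X=1, Y=1, W=3) weight 3/80
  (Z=0, U=0, X=1, Y=1, W=4) weight 3/80
  (Z=0, U=1, X=0, Y=0, W=2) weight 1/120
  (Z=0, U=1, X=0, Y=0, W=3) weight 1/120
  … 16 more
Group by Y:
  weight(Y=0) = 5/48
  weight(Y=1) = 7/16
Total weight = 5/48 + 7/16 = 13/24
P(Y=0 | obs) = 5/48 / 13/24 = 5/26
P(Y=1 | obs) = 7/16 / 13/24 = 21/26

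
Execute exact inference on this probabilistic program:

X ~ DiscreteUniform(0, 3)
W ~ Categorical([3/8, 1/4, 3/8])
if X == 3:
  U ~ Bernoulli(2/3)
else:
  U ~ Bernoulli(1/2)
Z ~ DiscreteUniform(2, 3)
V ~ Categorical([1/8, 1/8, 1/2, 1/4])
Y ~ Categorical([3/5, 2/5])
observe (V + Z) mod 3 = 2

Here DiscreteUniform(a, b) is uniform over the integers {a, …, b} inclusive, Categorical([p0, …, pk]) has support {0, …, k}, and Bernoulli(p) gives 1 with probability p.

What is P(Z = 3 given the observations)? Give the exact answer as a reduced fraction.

P(Z = 3 | obs) = 4/7

Enumerate traces; 144 have nonzero weight after conditioning:
  (X=0, W=0, U=0, Z=2, V=0, Y=0) weight 9/5120
  (X=0, W=0, U=0, Z=2, V=0, Y=1) weight 3/2560
  (X=0, W=0, U=0, Z=2, V=3, Y=0) weight 9/2560
  (X=0, W=0, U=0, Z=2, V=3, Y=1) weight 3/1280
  (X=0, W=0, U=0, Z=3, V=2, Y=0) weight 9/1280
  (X=0, W=0, U=0, Z=3, V=2, Y=1) weight 3/640
  (X=0, W=0, U=1, Z=2, V=0, Y=0) weight 9/5120
  (X=0, W=0, U=1, Z=2, V=0, Y=1) weight 3/2560
  … 136 more
Group by Z:
  weight(Z=2) = 3/16
  weight(Z=3) = 1/4
Total weight = 3/16 + 1/4 = 7/16
P(Z=2 | obs) = 3/16 / 7/16 = 3/7
P(Z=3 | obs) = 1/4 / 7/16 = 4/7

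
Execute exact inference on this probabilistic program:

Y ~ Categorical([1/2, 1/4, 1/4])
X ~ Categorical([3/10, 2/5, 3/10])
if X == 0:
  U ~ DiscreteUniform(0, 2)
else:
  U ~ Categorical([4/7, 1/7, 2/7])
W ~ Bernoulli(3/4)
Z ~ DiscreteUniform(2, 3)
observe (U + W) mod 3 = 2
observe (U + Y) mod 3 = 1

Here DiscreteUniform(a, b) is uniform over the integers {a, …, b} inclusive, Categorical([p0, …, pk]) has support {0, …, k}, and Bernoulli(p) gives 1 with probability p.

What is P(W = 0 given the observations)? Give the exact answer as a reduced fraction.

Enumerate traces; 12 have nonzero weight after conditioning:
  (Y=0, X=0, U=1, W=1, Z=2) weight 3/160
  (Y=0, X=0, U=1, W=1, Z=3) weight 3/160
  (Y=0, X=1, U=1, W=1, Z=2) weight 3/280
  (Y=0, X=1, U=1, W=1, Z=3) weight 3/280
  (Y=0, X=2, U=1, W=1, Z=2) weight 9/1120
  (Y=0, X=2, U=1, W=1, Z=3) weight 9/1120
  (Y=2, X=0, U=2, W=0, Z=2) weight 1/320
  (Y=2, X=0, U=2, W=0, Z=3) weight 1/320
  … 4 more
Group by W:
  weight(W=0) = 3/160
  weight(W=1) = 3/40
Total weight = 3/160 + 3/40 = 3/32
P(W=0 | obs) = 3/160 / 3/32 = 1/5
P(W=1 | obs) = 3/40 / 3/32 = 4/5

P(W = 0 | obs) = 1/5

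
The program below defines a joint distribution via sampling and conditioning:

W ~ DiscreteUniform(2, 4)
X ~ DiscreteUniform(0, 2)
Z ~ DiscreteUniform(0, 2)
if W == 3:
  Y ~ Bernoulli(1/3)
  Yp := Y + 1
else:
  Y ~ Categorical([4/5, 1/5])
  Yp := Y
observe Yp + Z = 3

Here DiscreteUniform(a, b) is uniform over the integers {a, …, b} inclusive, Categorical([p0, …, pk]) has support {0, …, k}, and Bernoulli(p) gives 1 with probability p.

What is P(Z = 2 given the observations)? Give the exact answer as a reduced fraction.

P(Z = 2 | obs) = 16/21

Enumerate traces; 12 have nonzero weight after conditioning:
  (W=2, X=0, Z=2, Y=1) weight 1/135
  (W=2, X=1, Z=2, Y=1) weight 1/135
  (W=2, X=2, Z=2, Y=1) weight 1/135
  (W=3, X=0, Z=1, Y=1) weight 1/81
  (W=3, X=0, Z=2, Y=0) weight 2/81
  (W=3, X=1, Z=1, Y=1) weight 1/81
  (W=3, X=1, Z=2, Y=0) weight 2/81
  (W=3, X=2, Z=1, Y=1) weight 1/81
  … 4 more
Group by Z:
  weight(Z=1) = 1/27
  weight(Z=2) = 16/135
Total weight = 1/27 + 16/135 = 7/45
P(Z=1 | obs) = 1/27 / 7/45 = 5/21
P(Z=2 | obs) = 16/135 / 7/45 = 16/21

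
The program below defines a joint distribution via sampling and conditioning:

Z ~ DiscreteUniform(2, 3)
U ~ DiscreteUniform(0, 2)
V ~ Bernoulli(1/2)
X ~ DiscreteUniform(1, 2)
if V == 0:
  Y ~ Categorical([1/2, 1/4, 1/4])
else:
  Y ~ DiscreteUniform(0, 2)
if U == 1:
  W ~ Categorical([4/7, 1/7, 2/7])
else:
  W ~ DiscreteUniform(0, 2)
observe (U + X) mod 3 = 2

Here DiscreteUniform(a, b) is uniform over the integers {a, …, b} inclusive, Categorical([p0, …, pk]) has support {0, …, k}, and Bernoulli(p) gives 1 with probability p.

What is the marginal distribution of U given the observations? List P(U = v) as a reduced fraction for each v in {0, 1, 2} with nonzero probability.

P(U=0) = 1/2, P(U=1) = 1/2

Enumerate traces; 72 have nonzero weight after conditioning:
  (Z=2, U=0, V=0, X=2, Y=0, W=0) weight 1/144
  (Z=2, U=0, V=0, X=2, Y=0, W=1) weight 1/144
  (Z=2, U=0, V=0, X=2, Y=0, W=2) weight 1/144
  (Z=2, U=0, V=0, X=2, Y=1, W=0) weight 1/288
  (Z=2, U=0, V=0, X=2, Y=1, W=1) weight 1/288
  (Z=2, U=0, V=0, X=2, Y=1, W=2) weight 1/288
  (Z=2, U=0, V=0, X=2, Y=2, W=0) weight 1/288
  (Z=2, U=0, V=0, X=2, Y=2, W=1) weight 1/288
  (Z=2, U=1, V=0, X=1, Y=0, W=0) weight 1/84
  … 63 more
Group by U:
  weight(U=0) = 1/6
  weight(U=1) = 1/6
Total weight = 1/6 + 1/6 = 1/3
P(U=0 | obs) = 1/6 / 1/3 = 1/2
P(U=1 | obs) = 1/6 / 1/3 = 1/2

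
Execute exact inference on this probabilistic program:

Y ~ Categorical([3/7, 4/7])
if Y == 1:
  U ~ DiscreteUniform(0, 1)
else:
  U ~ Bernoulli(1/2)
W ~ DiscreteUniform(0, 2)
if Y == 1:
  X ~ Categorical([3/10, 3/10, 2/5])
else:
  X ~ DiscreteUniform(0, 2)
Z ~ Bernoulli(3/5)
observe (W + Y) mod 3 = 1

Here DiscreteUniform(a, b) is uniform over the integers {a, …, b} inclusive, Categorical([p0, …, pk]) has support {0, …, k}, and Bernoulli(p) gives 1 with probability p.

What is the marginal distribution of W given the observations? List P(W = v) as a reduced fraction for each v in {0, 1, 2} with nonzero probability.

P(W=0) = 4/7, P(W=1) = 3/7

Enumerate traces; 24 have nonzero weight after conditioning:
  (Y=0, U=0, W=1, X=0, Z=0) weight 1/105
  (Y=0, U=0, W=1, X=0, Z=1) weight 1/70
  (Y=0, U=0, W=1, X=1, Z=0) weight 1/105
  (Y=0, U=0, W=1, X=1, Z=1) weight 1/70
  (Y=0, U=0, W=1, X=2, Z=0) weight 1/105
  (Y=0, U=0, W=1, X=2, Z=1) weight 1/70
  (Y=0, U=1, W=1, X=0, Z=0) weight 1/105
  (Y=0, U=1, W=1, X=0, Z=1) weight 1/70
  (Y=1, U=0, W=0, X=0, Z=0) weight 2/175
  … 15 more
Group by W:
  weight(W=0) = 4/21
  weight(W=1) = 1/7
Total weight = 4/21 + 1/7 = 1/3
P(W=0 | obs) = 4/21 / 1/3 = 4/7
P(W=1 | obs) = 1/7 / 1/3 = 3/7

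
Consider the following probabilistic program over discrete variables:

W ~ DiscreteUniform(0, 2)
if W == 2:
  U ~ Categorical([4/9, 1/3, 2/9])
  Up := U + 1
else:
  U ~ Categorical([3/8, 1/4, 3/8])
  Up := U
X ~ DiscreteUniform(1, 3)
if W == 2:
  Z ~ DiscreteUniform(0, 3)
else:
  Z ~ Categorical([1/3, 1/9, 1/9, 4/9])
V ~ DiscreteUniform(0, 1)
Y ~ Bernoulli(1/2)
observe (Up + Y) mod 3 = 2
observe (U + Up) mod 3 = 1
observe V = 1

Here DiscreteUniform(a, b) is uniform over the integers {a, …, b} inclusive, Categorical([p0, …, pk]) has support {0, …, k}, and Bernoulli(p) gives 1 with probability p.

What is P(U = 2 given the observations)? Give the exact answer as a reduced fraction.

P(U = 2 | obs) = 27/43

Enumerate traces; 36 have nonzero weight after conditioning:
  (W=0, U=2, X=1, Z=0, V=1, Y=0) weight 1/288
  (W=0, U=2, X=1, Z=1, V=1, Y=0) weight 1/864
  (W=0, U=2, X=1, Z=2, V=1, Y=0) weight 1/864
  (W=0, U=2, X=1, Z=3, V=1, Y=0) weight 1/216
  (W=0, U=2, X=2, Z=0, V=1, Y=0) weight 1/288
  (W=0, U=2, X=2, Z=1, V=1, Y=0) weight 1/864
  (W=0, U=2, X=2, Z=2, V=1, Y=0) weight 1/864
  (W=0, U=2, X=2, Z=3, V=1, Y=0) weight 1/216
  (W=2, U=0, X=1, Z=0, V=1, Y=1) weight 1/324
  … 27 more
Group by U:
  weight(U=0) = 1/27
  weight(U=2) = 1/16
Total weight = 1/27 + 1/16 = 43/432
P(U=0 | obs) = 1/27 / 43/432 = 16/43
P(U=2 | obs) = 1/16 / 43/432 = 27/43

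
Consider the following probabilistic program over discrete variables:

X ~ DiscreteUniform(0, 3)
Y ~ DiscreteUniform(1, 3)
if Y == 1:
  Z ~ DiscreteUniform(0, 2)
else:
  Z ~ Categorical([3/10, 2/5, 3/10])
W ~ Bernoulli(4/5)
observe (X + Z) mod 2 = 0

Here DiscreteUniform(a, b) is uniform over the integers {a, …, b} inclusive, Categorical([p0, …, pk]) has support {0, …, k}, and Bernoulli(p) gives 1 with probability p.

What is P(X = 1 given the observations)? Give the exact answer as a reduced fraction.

P(X = 1 | obs) = 17/90

Enumerate traces; 36 have nonzero weight after conditioning:
  (X=0, Y=1, Z=0, W=0) weight 1/180
  (X=0, Y=1, Z=0, W=1) weight 1/45
  (X=0, Y=1, Z=2, W=0) weight 1/180
  (X=0, Y=1, Z=2, W=1) weight 1/45
  (X=0, Y=2, Z=0, W=0) weight 1/200
  (X=0, Y=2, Z=0, W=1) weight 1/50
  (X=0, Y=2, Z=2, W=0) weight 1/200
  (X=0, Y=2, Z=2, W=1) weight 1/50
  (X=1, Y=1, Z=1, W=0) weight 1/180
  (X=2, Y=1, Z=0, W=0) weight 1/180
  … 26 more
Group by X:
  weight(X=0) = 7/45
  weight(X=1) = 17/180
  weight(X=2) = 7/45
  weight(X=3) = 17/180
Total weight = 7/45 + 17/180 + 7/45 + 17/180 = 1/2
P(X=0 | obs) = 7/45 / 1/2 = 14/45
P(X=1 | obs) = 17/180 / 1/2 = 17/90
P(X=2 | obs) = 7/45 / 1/2 = 14/45
P(X=3 | obs) = 17/180 / 1/2 = 17/90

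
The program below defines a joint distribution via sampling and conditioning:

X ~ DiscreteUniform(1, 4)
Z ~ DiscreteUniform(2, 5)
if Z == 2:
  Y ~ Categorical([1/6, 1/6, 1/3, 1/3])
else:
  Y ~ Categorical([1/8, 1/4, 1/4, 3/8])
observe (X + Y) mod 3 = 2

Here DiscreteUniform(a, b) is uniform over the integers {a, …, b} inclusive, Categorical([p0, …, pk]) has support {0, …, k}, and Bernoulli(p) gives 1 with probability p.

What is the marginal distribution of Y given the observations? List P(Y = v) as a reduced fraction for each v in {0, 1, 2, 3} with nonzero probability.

P(Y=0) = 13/118, P(Y=1) = 22/59, P(Y=2) = 13/59, P(Y=3) = 35/118

Enumerate traces; 20 have nonzero weight after conditioning:
  (X=1, Z=2, Y=1) weight 1/96
  (X=1, Z=3, Y=1) weight 1/64
  (X=1, Z=4, Y=1) weight 1/64
  (X=1, Z=5, Y=1) weight 1/64
  (X=2, Z=2, Y=0) weight 1/96
  (X=2, Z=2, Y=3) weight 1/48
  (X=2, Z=3, Y=0) weight 1/128
  (X=2, Z=3, Y=3) weight 3/128
  (X=3, Z=2, Y=2) weight 1/48
  … 11 more
Group by Y:
  weight(Y=0) = 13/384
  weight(Y=1) = 11/96
  weight(Y=2) = 13/192
  weight(Y=3) = 35/384
Total weight = 13/384 + 11/96 + 13/192 + 35/384 = 59/192
P(Y=0 | obs) = 13/384 / 59/192 = 13/118
P(Y=1 | obs) = 11/96 / 59/192 = 22/59
P(Y=2 | obs) = 13/192 / 59/192 = 13/59
P(Y=3 | obs) = 35/384 / 59/192 = 35/118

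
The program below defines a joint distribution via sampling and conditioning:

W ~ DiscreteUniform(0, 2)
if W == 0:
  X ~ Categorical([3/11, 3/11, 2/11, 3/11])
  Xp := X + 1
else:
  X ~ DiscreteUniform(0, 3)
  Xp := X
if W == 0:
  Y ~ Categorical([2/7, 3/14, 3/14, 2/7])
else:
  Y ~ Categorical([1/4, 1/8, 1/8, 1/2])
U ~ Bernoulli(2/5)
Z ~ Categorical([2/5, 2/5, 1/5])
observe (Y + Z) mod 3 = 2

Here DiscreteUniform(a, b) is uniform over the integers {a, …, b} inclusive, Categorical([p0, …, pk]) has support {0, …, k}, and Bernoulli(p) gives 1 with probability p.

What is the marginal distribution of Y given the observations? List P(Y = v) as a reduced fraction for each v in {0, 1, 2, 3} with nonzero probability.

Enumerate traces; 96 have nonzero weight after conditioning:
  (W=0, X=0, Y=0, U=0, Z=2) weight 6/1925
  (W=0, X=0, Y=0, U=1, Z=2) weight 4/1925
  (W=0, X=0, Y=1, U=0, Z=1) weight 9/1925
  (W=0, X=0, Y=1, U=1, Z=1) weight 6/1925
  (W=0, X=0, Y=2, U=0, Z=0) weight 9/1925
  (W=0, X=0, Y=2, U=1, Z=0) weight 6/1925
  (W=0, X=0, Y=3, U=0, Z=2) weight 6/1925
  (W=0, X=0, Y=3, U=1, Z=2) weight 4/1925
  … 88 more
Group by Y:
  weight(Y=0) = 11/210
  weight(Y=1) = 13/210
  weight(Y=2) = 13/210
  weight(Y=3) = 3/35
Total weight = 11/210 + 13/210 + 13/210 + 3/35 = 11/42
P(Y=0 | obs) = 11/210 / 11/42 = 1/5
P(Y=1 | obs) = 13/210 / 11/42 = 13/55
P(Y=2 | obs) = 13/210 / 11/42 = 13/55
P(Y=3 | obs) = 3/35 / 11/42 = 18/55

P(Y=0) = 1/5, P(Y=1) = 13/55, P(Y=2) = 13/55, P(Y=3) = 18/55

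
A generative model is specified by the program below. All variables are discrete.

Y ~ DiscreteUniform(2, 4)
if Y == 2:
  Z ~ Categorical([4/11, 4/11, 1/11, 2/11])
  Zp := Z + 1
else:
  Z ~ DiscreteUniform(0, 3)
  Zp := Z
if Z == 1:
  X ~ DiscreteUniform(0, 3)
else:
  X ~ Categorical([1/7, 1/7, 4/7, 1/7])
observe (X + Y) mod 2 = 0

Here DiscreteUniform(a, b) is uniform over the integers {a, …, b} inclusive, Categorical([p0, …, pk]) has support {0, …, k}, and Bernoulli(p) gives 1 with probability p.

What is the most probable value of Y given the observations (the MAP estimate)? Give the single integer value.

Enumerate traces; 24 have nonzero weight after conditioning:
  (Y=2, Z=0, X=0) weight 4/231
  (Y=2, Z=0, X=2) weight 16/231
  (Y=2, Z=1, X=0) weight 1/33
  (Y=2, Z=1, X=2) weight 1/33
  (Y=2, Z=2, X=0) weight 1/231
  (Y=2, Z=2, X=2) weight 4/231
  (Y=2, Z=3, X=0) weight 2/231
  (Y=2, Z=3, X=2) weight 8/231
  (Y=3, Z=0, X=1) weight 1/84
  (Y=4, Z=0, X=0) weight 1/84
  … 14 more
Group by Y:
  weight(Y=2) = 7/33
  weight(Y=3) = 19/168
  weight(Y=4) = 37/168
Total weight = 7/33 + 19/168 + 37/168 = 6/11
P(Y=2 | obs) = 7/33 / 6/11 = 7/18
P(Y=3 | obs) = 19/168 / 6/11 = 209/1008
P(Y=4 | obs) = 37/168 / 6/11 = 407/1008
argmax = 4

argmax_v P(Y = v | obs) = 4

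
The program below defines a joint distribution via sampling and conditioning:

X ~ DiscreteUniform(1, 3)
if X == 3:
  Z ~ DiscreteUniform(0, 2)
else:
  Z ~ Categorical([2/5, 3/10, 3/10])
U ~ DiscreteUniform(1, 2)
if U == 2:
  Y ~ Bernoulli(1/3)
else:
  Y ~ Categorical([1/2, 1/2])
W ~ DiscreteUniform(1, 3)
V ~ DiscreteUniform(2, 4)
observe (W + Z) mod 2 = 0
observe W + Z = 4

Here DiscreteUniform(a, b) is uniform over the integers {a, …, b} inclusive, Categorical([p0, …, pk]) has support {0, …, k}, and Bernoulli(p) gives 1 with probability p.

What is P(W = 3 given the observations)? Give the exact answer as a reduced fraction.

P(W = 3 | obs) = 1/2

Enumerate traces; 72 have nonzero weight after conditioning:
  (X=1, Z=1, U=1, Y=0, W=3, V=2) weight 1/360
  (X=1, Z=1, U=1, Y=0, W=3, V=3) weight 1/360
  (X=1, Z=1, U=1, Y=0, W=3, V=4) weight 1/360
  (X=1, Z=1, U=1, Y=1, W=3, V=2) weight 1/360
  (X=1, Z=1, U=1, Y=1, W=3, V=3) weight 1/360
  (X=1, Z=1, U=1, Y=1, W=3, V=4) weight 1/360
  (X=1, Z=1, U=2, Y=0, W=3, V=2) weight 1/270
  (X=1, Z=1, U=2, Y=0, W=3, V=3) weight 1/270
  (X=1, Z=2, U=1, Y=0, W=2, V=2) weight 1/360
  … 63 more
Group by W:
  weight(W=2) = 14/135
  weight(W=3) = 14/135
Total weight = 14/135 + 14/135 = 28/135
P(W=2 | obs) = 14/135 / 28/135 = 1/2
P(W=3 | obs) = 14/135 / 28/135 = 1/2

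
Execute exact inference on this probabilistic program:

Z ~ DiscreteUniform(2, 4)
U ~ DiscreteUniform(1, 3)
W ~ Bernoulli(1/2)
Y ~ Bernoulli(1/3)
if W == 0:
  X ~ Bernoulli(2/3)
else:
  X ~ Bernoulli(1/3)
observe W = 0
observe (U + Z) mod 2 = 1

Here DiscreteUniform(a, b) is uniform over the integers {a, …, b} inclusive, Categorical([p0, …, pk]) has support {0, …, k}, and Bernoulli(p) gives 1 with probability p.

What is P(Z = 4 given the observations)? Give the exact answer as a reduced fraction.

P(Z = 4 | obs) = 2/5

Enumerate traces; 20 have nonzero weight after conditioning:
  (Z=2, U=1, W=0, Y=0, X=0) weight 1/81
  (Z=2, U=1, W=0, Y=0, X=1) weight 2/81
  (Z=2, U=1, W=0, Y=1, X=0) weight 1/162
  (Z=2, U=1, W=0, Y=1, X=1) weight 1/81
  (Z=2, U=3, W=0, Y=0, X=0) weight 1/81
  (Z=2, U=3, W=0, Y=0, X=1) weight 2/81
  (Z=2, U=3, W=0, Y=1, X=0) weight 1/162
  (Z=2, U=3, W=0, Y=1, X=1) weight 1/81
  (Z=3, U=2, W=0, Y=0, X=0) weight 1/81
  (Z=4, U=1, W=0, Y=0, X=0) weight 1/81
  … 10 more
Group by Z:
  weight(Z=2) = 1/9
  weight(Z=3) = 1/18
  weight(Z=4) = 1/9
Total weight = 1/9 + 1/18 + 1/9 = 5/18
P(Z=2 | obs) = 1/9 / 5/18 = 2/5
P(Z=3 | obs) = 1/18 / 5/18 = 1/5
P(Z=4 | obs) = 1/9 / 5/18 = 2/5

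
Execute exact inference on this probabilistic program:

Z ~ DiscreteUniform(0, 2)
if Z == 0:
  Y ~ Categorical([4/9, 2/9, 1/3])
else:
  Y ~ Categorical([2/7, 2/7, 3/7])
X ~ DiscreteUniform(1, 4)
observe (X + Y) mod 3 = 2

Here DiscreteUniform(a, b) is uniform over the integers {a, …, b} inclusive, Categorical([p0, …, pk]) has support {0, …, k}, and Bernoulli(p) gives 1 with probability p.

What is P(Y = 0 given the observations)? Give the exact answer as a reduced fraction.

Enumerate traces; 12 have nonzero weight after conditioning:
  (Z=0, Y=0, X=2) weight 1/27
  (Z=0, Y=1, X=1) weight 1/54
  (Z=0, Y=1, X=4) weight 1/54
  (Z=0, Y=2, X=3) weight 1/36
  (Z=1, Y=0, X=2) weight 1/42
  (Z=1, Y=1, X=1) weight 1/42
  (Z=1, Y=1, X=4) weight 1/42
  (Z=1, Y=2, X=3) weight 1/28
  … 4 more
Group by Y:
  weight(Y=0) = 16/189
  weight(Y=1) = 25/189
  weight(Y=2) = 25/252
Total weight = 16/189 + 25/189 + 25/252 = 239/756
P(Y=0 | obs) = 16/189 / 239/756 = 64/239
P(Y=1 | obs) = 25/189 / 239/756 = 100/239
P(Y=2 | obs) = 25/252 / 239/756 = 75/239

P(Y = 0 | obs) = 64/239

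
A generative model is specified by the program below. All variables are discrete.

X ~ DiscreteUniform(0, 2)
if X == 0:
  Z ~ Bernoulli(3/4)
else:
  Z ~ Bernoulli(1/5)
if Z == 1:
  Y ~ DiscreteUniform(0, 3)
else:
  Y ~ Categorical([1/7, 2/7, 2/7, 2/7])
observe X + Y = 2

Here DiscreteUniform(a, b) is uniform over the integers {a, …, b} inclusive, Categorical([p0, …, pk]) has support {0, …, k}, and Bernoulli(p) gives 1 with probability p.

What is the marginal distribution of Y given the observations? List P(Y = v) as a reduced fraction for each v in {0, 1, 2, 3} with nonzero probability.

P(Y=0) = 92/393, P(Y=1) = 52/131, P(Y=2) = 145/393

Enumerate traces; 6 have nonzero weight after conditioning:
  (X=0, Z=0, Y=2) weight 1/42
  (X=0, Z=1, Y=2) weight 1/16
  (X=1, Z=0, Y=1) weight 8/105
  (X=1, Z=1, Y=1) weight 1/60
  (X=2, Z=0, Y=0) weight 4/105
  (X=2, Z=1, Y=0) weight 1/60
Group by Y:
  weight(Y=0) = 23/420
  weight(Y=1) = 13/140
  weight(Y=2) = 29/336
Total weight = 23/420 + 13/140 + 29/336 = 131/560
P(Y=0 | obs) = 23/420 / 131/560 = 92/393
P(Y=1 | obs) = 13/140 / 131/560 = 52/131
P(Y=2 | obs) = 29/336 / 131/560 = 145/393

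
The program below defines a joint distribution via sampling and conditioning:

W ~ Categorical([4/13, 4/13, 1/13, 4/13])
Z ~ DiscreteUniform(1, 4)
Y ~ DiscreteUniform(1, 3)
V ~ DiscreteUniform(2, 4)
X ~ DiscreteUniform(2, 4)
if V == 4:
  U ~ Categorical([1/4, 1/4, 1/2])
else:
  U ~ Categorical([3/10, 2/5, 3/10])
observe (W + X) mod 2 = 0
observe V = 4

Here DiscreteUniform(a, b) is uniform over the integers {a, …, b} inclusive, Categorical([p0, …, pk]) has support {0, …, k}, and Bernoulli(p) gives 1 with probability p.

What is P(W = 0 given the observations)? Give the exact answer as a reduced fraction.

P(W = 0 | obs) = 4/9

Enumerate traces; 216 have nonzero weight after conditioning:
  (W=0, Z=1, Y=1, V=4, X=2, U=0) weight 1/1404
  (W=0, Z=1, Y=1, V=4, X=2, U=1) weight 1/1404
  (W=0, Z=1, Y=1, V=4, X=2, U=2) weight 1/702
  (W=0, Z=1, Y=1, V=4, X=4, U=0) weight 1/1404
  (W=0, Z=1, Y=1, V=4, X=4, U=1) weight 1/1404
  (W=0, Z=1, Y=1, V=4, X=4, U=2) weight 1/702
  (W=0, Z=1, Y=2, V=4, X=2, U=0) weight 1/1404
  (W=0, Z=1, Y=2, V=4, X=2, U=1) weight 1/1404
  (W=1, Z=1, Y=1, V=4, X=3, U=0) weight 1/1404
  (W=2, Z=1, Y=1, V=4, X=2, U=0) weight 1/5616
  … 206 more
Group by W:
  weight(W=0) = 8/117
  weight(W=1) = 4/117
  weight(W=2) = 2/117
  weight(W=3) = 4/117
Total weight = 8/117 + 4/117 + 2/117 + 4/117 = 2/13
P(W=0 | obs) = 8/117 / 2/13 = 4/9
P(W=1 | obs) = 4/117 / 2/13 = 2/9
P(W=2 | obs) = 2/117 / 2/13 = 1/9
P(W=3 | obs) = 4/117 / 2/13 = 2/9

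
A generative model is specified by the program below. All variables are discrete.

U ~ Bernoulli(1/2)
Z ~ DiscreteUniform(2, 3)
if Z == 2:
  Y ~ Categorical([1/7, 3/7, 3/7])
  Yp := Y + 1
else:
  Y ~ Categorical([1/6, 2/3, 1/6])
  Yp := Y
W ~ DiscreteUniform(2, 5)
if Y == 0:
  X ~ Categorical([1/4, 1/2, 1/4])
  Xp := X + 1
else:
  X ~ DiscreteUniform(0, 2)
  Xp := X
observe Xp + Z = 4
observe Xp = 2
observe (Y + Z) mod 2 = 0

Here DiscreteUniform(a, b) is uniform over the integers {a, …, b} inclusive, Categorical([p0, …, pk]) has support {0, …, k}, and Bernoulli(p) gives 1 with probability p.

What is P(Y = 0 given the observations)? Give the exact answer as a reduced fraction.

Enumerate traces; 16 have nonzero weight after conditioning:
  (U=0, Z=2, Y=0, W=2, X=1) weight 1/224
  (U=0, Z=2, Y=0, W=3, X=1) weight 1/224
  (U=0, Z=2, Y=0, W=4, X=1) weight 1/224
  (U=0, Z=2, Y=0, W=5, X=1) weight 1/224
  (U=0, Z=2, Y=2, W=2, X=2) weight 1/112
  (U=0, Z=2, Y=2, W=3, X=2) weight 1/112
  (U=0, Z=2, Y=2, W=4, X=2) weight 1/112
  (U=0, Z=2, Y=2, W=5, X=2) weight 1/112
  … 8 more
Group by Y:
  weight(Y=0) = 1/28
  weight(Y=2) = 1/14
Total weight = 1/28 + 1/14 = 3/28
P(Y=0 | obs) = 1/28 / 3/28 = 1/3
P(Y=2 | obs) = 1/14 / 3/28 = 2/3

P(Y = 0 | obs) = 1/3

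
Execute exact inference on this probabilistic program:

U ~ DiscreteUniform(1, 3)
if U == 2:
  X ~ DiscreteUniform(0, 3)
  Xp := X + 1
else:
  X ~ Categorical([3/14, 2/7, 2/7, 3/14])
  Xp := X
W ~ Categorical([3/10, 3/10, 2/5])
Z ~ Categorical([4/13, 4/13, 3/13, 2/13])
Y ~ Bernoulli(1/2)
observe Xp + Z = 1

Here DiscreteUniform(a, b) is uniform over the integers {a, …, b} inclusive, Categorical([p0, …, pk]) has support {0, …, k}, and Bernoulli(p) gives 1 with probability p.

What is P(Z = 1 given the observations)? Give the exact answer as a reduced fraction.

P(Z = 1 | obs) = 12/35

Enumerate traces; 30 have nonzero weight after conditioning:
  (U=1, X=0, W=0, Z=1, Y=0) weight 3/910
  (U=1, X=0, W=0, Z=1, Y=1) weight 3/910
  (U=1, X=0, W=1, Z=1, Y=0) weight 3/910
  (U=1, X=0, W=1, Z=1, Y=1) weight 3/910
  (U=1, X=0, W=2, Z=1, Y=0) weight 2/455
  (U=1, X=0, W=2, Z=1, Y=1) weight 2/455
  (U=1, X=1, W=0, Z=0, Y=0) weight 2/455
  (U=1, X=1, W=0, Z=0, Y=1) weight 2/455
  … 22 more
Group by Z:
  weight(Z=0) = 23/273
  weight(Z=1) = 4/91
Total weight = 23/273 + 4/91 = 5/39
P(Z=0 | obs) = 23/273 / 5/39 = 23/35
P(Z=1 | obs) = 4/91 / 5/39 = 12/35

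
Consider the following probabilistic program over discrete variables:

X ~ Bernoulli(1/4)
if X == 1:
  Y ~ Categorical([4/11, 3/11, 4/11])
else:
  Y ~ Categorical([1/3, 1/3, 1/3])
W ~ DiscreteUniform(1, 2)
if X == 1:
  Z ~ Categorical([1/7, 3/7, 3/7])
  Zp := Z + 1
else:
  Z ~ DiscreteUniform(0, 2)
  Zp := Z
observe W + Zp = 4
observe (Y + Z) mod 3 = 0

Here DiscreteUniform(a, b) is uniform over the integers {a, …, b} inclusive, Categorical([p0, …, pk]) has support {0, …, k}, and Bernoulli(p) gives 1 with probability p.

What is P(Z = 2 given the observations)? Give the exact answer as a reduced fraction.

P(Z = 2 | obs) = 26/35

Enumerate traces; 3 have nonzero weight after conditioning:
  (X=0, Y=1, W=2, Z=2) weight 1/24
  (X=1, Y=1, W=1, Z=2) weight 9/616
  (X=1, Y=2, W=2, Z=1) weight 3/154
Group by Z:
  weight(Z=1) = 3/154
  weight(Z=2) = 13/231
Total weight = 3/154 + 13/231 = 5/66
P(Z=1 | obs) = 3/154 / 5/66 = 9/35
P(Z=2 | obs) = 13/231 / 5/66 = 26/35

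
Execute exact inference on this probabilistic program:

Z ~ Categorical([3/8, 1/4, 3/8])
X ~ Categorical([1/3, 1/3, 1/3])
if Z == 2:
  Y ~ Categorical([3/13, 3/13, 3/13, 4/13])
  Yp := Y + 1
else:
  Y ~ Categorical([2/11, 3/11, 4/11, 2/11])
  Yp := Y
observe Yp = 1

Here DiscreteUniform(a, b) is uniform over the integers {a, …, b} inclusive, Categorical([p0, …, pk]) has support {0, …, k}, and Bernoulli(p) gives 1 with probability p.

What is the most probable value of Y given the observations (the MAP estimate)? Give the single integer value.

Enumerate traces; 9 have nonzero weight after conditioning:
  (Z=0, X=0, Y=1) weight 3/88
  (Z=0, X=1, Y=1) weight 3/88
  (Z=0, X=2, Y=1) weight 3/88
  (Z=1, X=0, Y=1) weight 1/44
  (Z=1, X=1, Y=1) weight 1/44
  (Z=1, X=2, Y=1) weight 1/44
  (Z=2, X=0, Y=0) weight 3/104
  (Z=2, X=1, Y=0) weight 3/104
  … 1 more
Group by Y:
  weight(Y=0) = 9/104
  weight(Y=1) = 15/88
Total weight = 9/104 + 15/88 = 147/572
P(Y=0 | obs) = 9/104 / 147/572 = 33/98
P(Y=1 | obs) = 15/88 / 147/572 = 65/98
argmax = 1

argmax_v P(Y = v | obs) = 1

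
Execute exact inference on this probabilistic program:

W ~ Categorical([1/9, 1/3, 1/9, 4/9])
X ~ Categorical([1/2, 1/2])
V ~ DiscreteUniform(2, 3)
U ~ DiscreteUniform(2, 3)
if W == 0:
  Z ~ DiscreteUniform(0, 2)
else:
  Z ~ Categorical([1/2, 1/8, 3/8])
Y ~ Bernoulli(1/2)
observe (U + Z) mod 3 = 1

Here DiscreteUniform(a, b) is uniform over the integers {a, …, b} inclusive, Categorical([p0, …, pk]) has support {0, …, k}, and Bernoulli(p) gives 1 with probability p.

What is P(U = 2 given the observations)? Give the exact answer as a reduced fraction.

P(U = 2 | obs) = 5/7

Enumerate traces; 64 have nonzero weight after conditioning:
  (W=0, X=0, V=2, U=2, Z=2, Y=0) weight 1/432
  (W=0, X=0, V=2, U=2, Z=2, Y=1) weight 1/432
  (W=0, X=0, V=2, U=3, Z=1, Y=0) weight 1/432
  (W=0, X=0, V=2, U=3, Z=1, Y=1) weight 1/432
  (W=0, X=0, V=3, U=2, Z=2, Y=0) weight 1/432
  (W=0, X=0, V=3, U=2, Z=2, Y=1) weight 1/432
  (W=0, X=0, V=3, U=3, Z=1, Y=0) weight 1/432
  (W=0, X=0, V=3, U=3, Z=1, Y=1) weight 1/432
  … 56 more
Group by U:
  weight(U=2) = 5/27
  weight(U=3) = 2/27
Total weight = 5/27 + 2/27 = 7/27
P(U=2 | obs) = 5/27 / 7/27 = 5/7
P(U=3 | obs) = 2/27 / 7/27 = 2/7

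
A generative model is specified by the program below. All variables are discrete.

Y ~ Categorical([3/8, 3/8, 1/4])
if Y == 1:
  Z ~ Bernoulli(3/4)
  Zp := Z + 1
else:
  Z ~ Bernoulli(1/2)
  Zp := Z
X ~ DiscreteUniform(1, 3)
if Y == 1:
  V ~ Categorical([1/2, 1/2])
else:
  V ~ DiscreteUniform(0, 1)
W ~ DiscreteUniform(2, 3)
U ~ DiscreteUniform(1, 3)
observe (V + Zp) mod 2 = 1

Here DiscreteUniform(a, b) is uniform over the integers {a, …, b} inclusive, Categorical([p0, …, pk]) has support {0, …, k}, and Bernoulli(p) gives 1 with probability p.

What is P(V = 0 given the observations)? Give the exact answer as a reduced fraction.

Enumerate traces; 108 have nonzero weight after conditioning:
  (Y=0, Z=0, X=1, V=1, W=2, U=1) weight 1/192
  (Y=0, Z=0, X=1, V=1, W=2, U=2) weight 1/192
  (Y=0, Z=0, X=1, V=1, W=2, U=3) weight 1/192
  (Y=0, Z=0, X=1, V=1, W=3, U=1) weight 1/192
  (Y=0, Z=0, X=1, V=1, W=3, U=2) weight 1/192
  (Y=0, Z=0, X=1, V=1, W=3, U=3) weight 1/192
  (Y=0, Z=0, X=2, V=1, W=2, U=1) weight 1/192
  (Y=0, Z=0, X=2, V=1, W=2, U=2) weight 1/192
  (Y=0, Z=1, X=1, V=0, W=2, U=1) weight 1/192
  … 99 more
Group by V:
  weight(V=0) = 13/64
  weight(V=1) = 19/64
Total weight = 13/64 + 19/64 = 1/2
P(V=0 | obs) = 13/64 / 1/2 = 13/32
P(V=1 | obs) = 19/64 / 1/2 = 19/32

P(V = 0 | obs) = 13/32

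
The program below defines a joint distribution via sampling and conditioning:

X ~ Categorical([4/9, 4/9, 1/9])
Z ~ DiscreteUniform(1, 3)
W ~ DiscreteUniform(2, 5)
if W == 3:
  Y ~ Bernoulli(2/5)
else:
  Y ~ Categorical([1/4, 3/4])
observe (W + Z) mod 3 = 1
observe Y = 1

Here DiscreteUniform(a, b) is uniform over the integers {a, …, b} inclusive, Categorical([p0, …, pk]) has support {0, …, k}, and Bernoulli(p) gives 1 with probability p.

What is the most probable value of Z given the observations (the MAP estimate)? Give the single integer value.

argmax_v P(Z = v | obs) = 2

Enumerate traces; 12 have nonzero weight after conditioning:
  (X=0, Z=1, W=3, Y=1) weight 2/135
  (X=0, Z=2, W=2, Y=1) weight 1/36
  (X=0, Z=2, W=5, Y=1) weight 1/36
  (X=0, Z=3, W=4, Y=1) weight 1/36
  (X=1, Z=1, W=3, Y=1) weight 2/135
  (X=1, Z=2, W=2, Y=1) weight 1/36
  (X=1, Z=2, W=5, Y=1) weight 1/36
  (X=1, Z=3, W=4, Y=1) weight 1/36
  … 4 more
Group by Z:
  weight(Z=1) = 1/30
  weight(Z=2) = 1/8
  weight(Z=3) = 1/16
Total weight = 1/30 + 1/8 + 1/16 = 53/240
P(Z=1 | obs) = 1/30 / 53/240 = 8/53
P(Z=2 | obs) = 1/8 / 53/240 = 30/53
P(Z=3 | obs) = 1/16 / 53/240 = 15/53
argmax = 2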